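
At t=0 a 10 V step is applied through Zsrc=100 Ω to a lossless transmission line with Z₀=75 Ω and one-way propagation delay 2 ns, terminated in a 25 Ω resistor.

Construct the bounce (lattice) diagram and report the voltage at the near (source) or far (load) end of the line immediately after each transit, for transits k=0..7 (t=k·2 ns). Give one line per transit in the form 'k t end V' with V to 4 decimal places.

0 0 source 4.2857
1 2 load 2.1429
2 4 source 1.8367
3 6 load 1.9898
4 8 source 2.0117
5 10 load 2.0007
6 12 source 1.9992
7 14 load 1.9999

Γ_L=-0.500000, Γ_S=0.142857; launch V₁=10·75/175=4.285714
k=0 src: V=4.2857
k=1 load: inc=4.285714, refl=4.285714·-0.500000=-2.1429; V=0.000000+4.285714+-2.142857=2.1429
k=2 src: inc=-2.142857, refl=-2.142857·0.142857=-0.3061; V=4.285714+-2.142857+-0.306122=1.8367
k=3 load: inc=-0.306122, refl=-0.306122·-0.500000=0.1531; V=2.142857+-0.306122+0.153061=1.9898
k=4 src: inc=0.153061, refl=0.153061·0.142857=0.0219; V=1.836735+0.153061+0.021866=2.0117
k=5 load: inc=0.021866, refl=0.021866·-0.500000=-0.0109; V=1.989796+0.021866+-0.010933=2.0007
k=6 src: inc=-0.010933, refl=-0.010933·0.142857=-0.0016; V=2.011662+-0.010933+-0.001562=1.9992
k=7 load: inc=-0.001562, refl=-0.001562·-0.500000=0.0008; V=2.000729+-0.001562+0.000781=1.9999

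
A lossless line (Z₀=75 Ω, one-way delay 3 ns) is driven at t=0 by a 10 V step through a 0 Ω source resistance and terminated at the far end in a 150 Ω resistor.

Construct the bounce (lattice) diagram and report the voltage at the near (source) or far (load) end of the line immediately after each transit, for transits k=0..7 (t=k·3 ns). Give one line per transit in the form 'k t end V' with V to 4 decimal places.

Γ_L=0.333333, Γ_S=-1.000000; launch V₁=10·75/75=10.000000
k=0 src: V=10.0000
k=1 load: inc=10.000000, refl=10.000000·0.333333=3.3333; V=0.000000+10.000000+3.333333=13.3333
k=2 src: inc=3.333333, refl=3.333333·-1.000000=-3.3333; V=10.000000+3.333333+-3.333333=10.0000
k=3 load: inc=-3.333333, refl=-3.333333·0.333333=-1.1111; V=13.333333+-3.333333+-1.111111=8.8889
k=4 src: inc=-1.111111, refl=-1.111111·-1.000000=1.1111; V=10.000000+-1.111111+1.111111=10.0000
k=5 load: inc=1.111111, refl=1.111111·0.333333=0.3704; V=8.888889+1.111111+0.370370=10.3704
k=6 src: inc=0.370370, refl=0.370370·-1.000000=-0.3704; V=10.000000+0.370370+-0.370370=10.0000
k=7 load: inc=-0.370370, refl=-0.370370·0.333333=-0.1235; V=10.370370+-0.370370+-0.123457=9.8765

0 0 source 10.0000
1 3 load 13.3333
2 6 source 10.0000
3 9 load 8.8889
4 12 source 10.0000
5 15 load 10.3704
6 18 source 10.0000
7 21 load 9.8765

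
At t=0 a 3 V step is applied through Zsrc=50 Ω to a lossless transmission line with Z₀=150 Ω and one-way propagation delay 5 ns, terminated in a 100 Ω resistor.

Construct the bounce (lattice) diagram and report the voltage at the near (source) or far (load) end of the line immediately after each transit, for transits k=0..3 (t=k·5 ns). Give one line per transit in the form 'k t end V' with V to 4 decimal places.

0 0 source 2.2500
1 5 load 1.8000
2 10 source 2.0250
3 15 load 1.9800

Γ_L=-0.200000, Γ_S=-0.500000; launch V₁=3·150/200=2.250000
k=0 src: V=2.2500
k=1 load: inc=2.250000, refl=2.250000·-0.200000=-0.4500; V=0.000000+2.250000+-0.450000=1.8000
k=2 src: inc=-0.450000, refl=-0.450000·-0.500000=0.2250; V=2.250000+-0.450000+0.225000=2.0250
k=3 load: inc=0.225000, refl=0.225000·-0.200000=-0.0450; V=1.800000+0.225000+-0.045000=1.9800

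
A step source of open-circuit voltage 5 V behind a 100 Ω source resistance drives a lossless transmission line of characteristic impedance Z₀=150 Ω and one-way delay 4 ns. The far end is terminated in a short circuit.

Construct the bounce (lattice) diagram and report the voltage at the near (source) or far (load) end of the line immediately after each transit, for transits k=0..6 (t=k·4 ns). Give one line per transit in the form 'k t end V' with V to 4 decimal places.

Γ_L=-1.000000, Γ_S=-0.200000; launch V₁=5·150/250=3.000000
k=0 src: V=3.0000
k=1 load: inc=3.000000, refl=3.000000·-1.000000=-3.0000; V=0.000000+3.000000+-3.000000=0.0000
k=2 src: inc=-3.000000, refl=-3.000000·-0.200000=0.6000; V=3.000000+-3.000000+0.600000=0.6000
k=3 load: inc=0.600000, refl=0.600000·-1.000000=-0.6000; V=0.000000+0.600000+-0.600000=0.0000
k=4 src: inc=-0.600000, refl=-0.600000·-0.200000=0.1200; V=0.600000+-0.600000+0.120000=0.1200
k=5 load: inc=0.120000, refl=0.120000·-1.000000=-0.1200; V=0.000000+0.120000+-0.120000=0.0000
k=6 src: inc=-0.120000, refl=-0.120000·-0.200000=0.0240; V=0.120000+-0.120000+0.024000=0.0240

0 0 source 3.0000
1 4 load 0.0000
2 8 source 0.6000
3 12 load 0.0000
4 16 source 0.1200
5 20 load 0.0000
6 24 source 0.0240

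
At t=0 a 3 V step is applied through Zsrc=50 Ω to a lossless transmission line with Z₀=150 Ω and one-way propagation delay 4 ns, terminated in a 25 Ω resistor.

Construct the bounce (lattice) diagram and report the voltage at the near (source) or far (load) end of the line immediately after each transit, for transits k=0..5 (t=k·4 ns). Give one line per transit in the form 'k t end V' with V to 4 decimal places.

0 0 source 2.2500
1 4 load 0.6429
2 8 source 1.4464
3 12 load 0.8724
4 16 source 1.1594
5 20 load 0.9544

Γ_L=-0.714286, Γ_S=-0.500000; launch V₁=3·150/200=2.250000
k=0 src: V=2.2500
k=1 load: inc=2.250000, refl=2.250000·-0.714286=-1.6071; V=0.000000+2.250000+-1.607143=0.6429
k=2 src: inc=-1.607143, refl=-1.607143·-0.500000=0.8036; V=2.250000+-1.607143+0.803571=1.4464
k=3 load: inc=0.803571, refl=0.803571·-0.714286=-0.5740; V=0.642857+0.803571+-0.573980=0.8724
k=4 src: inc=-0.573980, refl=-0.573980·-0.500000=0.2870; V=1.446429+-0.573980+0.286990=1.1594
k=5 load: inc=0.286990, refl=0.286990·-0.714286=-0.2050; V=0.872449+0.286990+-0.204993=0.9544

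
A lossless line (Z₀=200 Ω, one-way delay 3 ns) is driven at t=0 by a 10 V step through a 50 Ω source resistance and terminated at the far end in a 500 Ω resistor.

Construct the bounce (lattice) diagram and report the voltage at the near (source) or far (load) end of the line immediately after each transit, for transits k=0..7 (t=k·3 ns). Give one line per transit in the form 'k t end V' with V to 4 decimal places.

Γ_L=0.428571, Γ_S=-0.600000; launch V₁=10·200/250=8.000000
k=0 src: V=8.0000
k=1 load: inc=8.000000, refl=8.000000·0.428571=3.4286; V=0.000000+8.000000+3.428571=11.4286
k=2 src: inc=3.428571, refl=3.428571·-0.600000=-2.0571; V=8.000000+3.428571+-2.057143=9.3714
k=3 load: inc=-2.057143, refl=-2.057143·0.428571=-0.8816; V=11.428571+-2.057143+-0.881633=8.4898
k=4 src: inc=-0.881633, refl=-0.881633·-0.600000=0.5290; V=9.371429+-0.881633+0.528980=9.0188
k=5 load: inc=0.528980, refl=0.528980·0.428571=0.2267; V=8.489796+0.528980+0.226706=9.2455
k=6 src: inc=0.226706, refl=0.226706·-0.600000=-0.1360; V=9.018776+0.226706+-0.136023=9.1095
k=7 load: inc=-0.136023, refl=-0.136023·0.428571=-0.0583; V=9.245481+-0.136023+-0.058296=9.0512

0 0 source 8.0000
1 3 load 11.4286
2 6 source 9.3714
3 9 load 8.4898
4 12 source 9.0188
5 15 load 9.2455
6 18 source 9.1095
7 21 load 9.0512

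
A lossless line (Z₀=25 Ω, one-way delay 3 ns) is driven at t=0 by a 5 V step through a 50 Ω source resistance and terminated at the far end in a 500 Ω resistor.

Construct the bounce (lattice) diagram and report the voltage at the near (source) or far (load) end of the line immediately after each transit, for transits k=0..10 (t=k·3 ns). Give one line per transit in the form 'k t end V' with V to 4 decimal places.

0 0 source 1.6667
1 3 load 3.1746
2 6 source 3.6772
3 9 load 4.1320
4 12 source 4.2836
5 15 load 4.4208
6 18 source 4.4665
7 21 load 4.5079
8 24 source 4.5216
9 27 load 4.5341
10 30 source 4.5383

Γ_L=0.904762, Γ_S=0.333333; launch V₁=5·25/75=1.666667
k=0 src: V=1.6667
k=1 load: inc=1.666667, refl=1.666667·0.904762=1.5079; V=0.000000+1.666667+1.507937=3.1746
k=2 src: inc=1.507937, refl=1.507937·0.333333=0.5026; V=1.666667+1.507937+0.502646=3.6772
k=3 load: inc=0.502646, refl=0.502646·0.904762=0.4548; V=3.174603+0.502646+0.454775=4.1320
k=4 src: inc=0.454775, refl=0.454775·0.333333=0.1516; V=3.677249+0.454775+0.151592=4.2836
k=5 load: inc=0.151592, refl=0.151592·0.904762=0.1372; V=4.132023+0.151592+0.137154=4.4208
k=6 src: inc=0.137154, refl=0.137154·0.333333=0.0457; V=4.283615+0.137154+0.045718=4.4665
k=7 load: inc=0.045718, refl=0.045718·0.904762=0.0414; V=4.420769+0.045718+0.041364=4.5079
k=8 src: inc=0.041364, refl=0.041364·0.333333=0.0138; V=4.466487+0.041364+0.013788=4.5216
k=9 load: inc=0.013788, refl=0.013788·0.904762=0.0125; V=4.507851+0.013788+0.012475=4.5341
k=10 src: inc=0.012475, refl=0.012475·0.333333=0.0042; V=4.521639+0.012475+0.004158=4.5383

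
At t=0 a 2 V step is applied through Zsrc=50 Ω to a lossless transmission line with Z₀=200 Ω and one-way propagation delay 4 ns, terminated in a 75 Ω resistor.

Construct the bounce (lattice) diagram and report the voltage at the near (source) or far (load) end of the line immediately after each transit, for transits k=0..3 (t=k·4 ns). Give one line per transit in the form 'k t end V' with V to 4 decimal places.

Γ_L=-0.454545, Γ_S=-0.600000; launch V₁=2·200/250=1.600000
k=0 src: V=1.6000
k=1 load: inc=1.600000, refl=1.600000·-0.454545=-0.7273; V=0.000000+1.600000+-0.727273=0.8727
k=2 src: inc=-0.727273, refl=-0.727273·-0.600000=0.4364; V=1.600000+-0.727273+0.436364=1.3091
k=3 load: inc=0.436364, refl=0.436364·-0.454545=-0.1983; V=0.872727+0.436364+-0.198347=1.1107

0 0 source 1.6000
1 4 load 0.8727
2 8 source 1.3091
3 12 load 1.1107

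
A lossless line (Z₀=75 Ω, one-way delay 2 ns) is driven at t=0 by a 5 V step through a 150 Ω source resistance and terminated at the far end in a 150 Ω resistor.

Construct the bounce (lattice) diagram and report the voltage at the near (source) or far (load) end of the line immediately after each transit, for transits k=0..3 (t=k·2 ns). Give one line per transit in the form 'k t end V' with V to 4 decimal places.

0 0 source 1.6667
1 2 load 2.2222
2 4 source 2.4074
3 6 load 2.4691

Γ_L=0.333333, Γ_S=0.333333; launch V₁=5·75/225=1.666667
k=0 src: V=1.6667
k=1 load: inc=1.666667, refl=1.666667·0.333333=0.5556; V=0.000000+1.666667+0.555556=2.2222
k=2 src: inc=0.555556, refl=0.555556·0.333333=0.1852; V=1.666667+0.555556+0.185185=2.4074
k=3 load: inc=0.185185, refl=0.185185·0.333333=0.0617; V=2.222222+0.185185+0.061728=2.4691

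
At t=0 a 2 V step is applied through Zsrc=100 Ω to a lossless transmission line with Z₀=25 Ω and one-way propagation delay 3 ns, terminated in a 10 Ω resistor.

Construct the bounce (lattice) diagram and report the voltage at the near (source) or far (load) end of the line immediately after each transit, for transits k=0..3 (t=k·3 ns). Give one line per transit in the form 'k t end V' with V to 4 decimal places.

Γ_L=-0.428571, Γ_S=0.600000; launch V₁=2·25/125=0.400000
k=0 src: V=0.4000
k=1 load: inc=0.400000, refl=0.400000·-0.428571=-0.1714; V=0.000000+0.400000+-0.171429=0.2286
k=2 src: inc=-0.171429, refl=-0.171429·0.600000=-0.1029; V=0.400000+-0.171429+-0.102857=0.1257
k=3 load: inc=-0.102857, refl=-0.102857·-0.428571=0.0441; V=0.228571+-0.102857+0.044082=0.1698

0 0 source 0.4000
1 3 load 0.2286
2 6 source 0.1257
3 9 load 0.1698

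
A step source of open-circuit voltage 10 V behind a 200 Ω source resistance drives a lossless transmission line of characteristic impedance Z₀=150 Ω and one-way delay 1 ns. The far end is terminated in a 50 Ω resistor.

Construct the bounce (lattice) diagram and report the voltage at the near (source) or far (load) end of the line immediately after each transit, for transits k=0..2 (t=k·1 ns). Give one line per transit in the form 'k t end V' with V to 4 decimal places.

Γ_L=-0.500000, Γ_S=0.142857; launch V₁=10·150/350=4.285714
k=0 src: V=4.2857
k=1 load: inc=4.285714, refl=4.285714·-0.500000=-2.1429; V=0.000000+4.285714+-2.142857=2.1429
k=2 src: inc=-2.142857, refl=-2.142857·0.142857=-0.3061; V=4.285714+-2.142857+-0.306122=1.8367

0 0 source 4.2857
1 1 load 2.1429
2 2 source 1.8367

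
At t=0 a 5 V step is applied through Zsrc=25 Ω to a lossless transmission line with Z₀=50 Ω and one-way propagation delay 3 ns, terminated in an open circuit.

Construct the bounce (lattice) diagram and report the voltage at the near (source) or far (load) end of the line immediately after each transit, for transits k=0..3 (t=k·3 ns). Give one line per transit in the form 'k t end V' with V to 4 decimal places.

Γ_L=1.000000, Γ_S=-0.333333; launch V₁=5·50/75=3.333333
k=0 src: V=3.3333
k=1 load: inc=3.333333, refl=3.333333·1.000000=3.3333; V=0.000000+3.333333+3.333333=6.6667
k=2 src: inc=3.333333, refl=3.333333·-0.333333=-1.1111; V=3.333333+3.333333+-1.111111=5.5556
k=3 load: inc=-1.111111, refl=-1.111111·1.000000=-1.1111; V=6.666667+-1.111111+-1.111111=4.4444

0 0 source 3.3333
1 3 load 6.6667
2 6 source 5.5556
3 9 load 4.4444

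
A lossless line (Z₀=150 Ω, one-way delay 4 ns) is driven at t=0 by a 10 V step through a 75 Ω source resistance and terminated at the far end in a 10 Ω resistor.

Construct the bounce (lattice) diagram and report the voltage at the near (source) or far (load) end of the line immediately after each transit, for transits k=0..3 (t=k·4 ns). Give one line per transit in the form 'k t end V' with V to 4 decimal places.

Γ_L=-0.875000, Γ_S=-0.333333; launch V₁=10·150/225=6.666667
k=0 src: V=6.6667
k=1 load: inc=6.666667, refl=6.666667·-0.875000=-5.8333; V=0.000000+6.666667+-5.833333=0.8333
k=2 src: inc=-5.833333, refl=-5.833333·-0.333333=1.9444; V=6.666667+-5.833333+1.944444=2.7778
k=3 load: inc=1.944444, refl=1.944444·-0.875000=-1.7014; V=0.833333+1.944444+-1.701389=1.0764

0 0 source 6.6667
1 4 load 0.8333
2 8 source 2.7778
3 12 load 1.0764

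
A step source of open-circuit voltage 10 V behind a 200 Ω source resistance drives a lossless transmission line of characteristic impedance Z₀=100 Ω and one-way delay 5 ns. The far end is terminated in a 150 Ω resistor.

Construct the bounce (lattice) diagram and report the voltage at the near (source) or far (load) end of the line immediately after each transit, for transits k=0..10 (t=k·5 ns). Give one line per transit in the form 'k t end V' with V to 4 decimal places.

0 0 source 3.3333
1 5 load 4.0000
2 10 source 4.2222
3 15 load 4.2667
4 20 source 4.2815
5 25 load 4.2844
6 30 source 4.2854
7 35 load 4.2856
8 40 source 4.2857
9 45 load 4.2857
10 50 source 4.2857

Γ_L=0.200000, Γ_S=0.333333; launch V₁=10·100/300=3.333333
k=0 src: V=3.3333
k=1 load: inc=3.333333, refl=3.333333·0.200000=0.6667; V=0.000000+3.333333+0.666667=4.0000
k=2 src: inc=0.666667, refl=0.666667·0.333333=0.2222; V=3.333333+0.666667+0.222222=4.2222
k=3 load: inc=0.222222, refl=0.222222·0.200000=0.0444; V=4.000000+0.222222+0.044444=4.2667
k=4 src: inc=0.044444, refl=0.044444·0.333333=0.0148; V=4.222222+0.044444+0.014815=4.2815
k=5 load: inc=0.014815, refl=0.014815·0.200000=0.0030; V=4.266667+0.014815+0.002963=4.2844
k=6 src: inc=0.002963, refl=0.002963·0.333333=0.0010; V=4.281481+0.002963+0.000988=4.2854
k=7 load: inc=0.000988, refl=0.000988·0.200000=0.0002; V=4.284444+0.000988+0.000198=4.2856
k=8 src: inc=0.000198, refl=0.000198·0.333333=0.0001; V=4.285432+0.000198+0.000066=4.2857
k=9 load: inc=0.000066, refl=0.000066·0.200000=0.0000; V=4.285630+0.000066+0.000013=4.2857
k=10 src: inc=0.000013, refl=0.000013·0.333333=0.0000; V=4.285695+0.000013+0.000004=4.2857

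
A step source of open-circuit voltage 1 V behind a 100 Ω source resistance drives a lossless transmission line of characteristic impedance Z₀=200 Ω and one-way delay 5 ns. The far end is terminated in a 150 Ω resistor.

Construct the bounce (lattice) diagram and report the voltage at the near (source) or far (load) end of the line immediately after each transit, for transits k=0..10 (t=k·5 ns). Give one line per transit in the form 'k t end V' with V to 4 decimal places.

0 0 source 0.6667
1 5 load 0.5714
2 10 source 0.6032
3 15 load 0.5986
4 20 source 0.6002
5 25 load 0.5999
6 30 source 0.6000
7 35 load 0.6000
8 40 source 0.6000
9 45 load 0.6000
10 50 source 0.6000

Γ_L=-0.142857, Γ_S=-0.333333; launch V₁=1·200/300=0.666667
k=0 src: V=0.6667
k=1 load: inc=0.666667, refl=0.666667·-0.142857=-0.0952; V=0.000000+0.666667+-0.095238=0.5714
k=2 src: inc=-0.095238, refl=-0.095238·-0.333333=0.0317; V=0.666667+-0.095238+0.031746=0.6032
k=3 load: inc=0.031746, refl=0.031746·-0.142857=-0.0045; V=0.571429+0.031746+-0.004535=0.5986
k=4 src: inc=-0.004535, refl=-0.004535·-0.333333=0.0015; V=0.603175+-0.004535+0.001512=0.6002
k=5 load: inc=0.001512, refl=0.001512·-0.142857=-0.0002; V=0.598639+0.001512+-0.000216=0.5999
k=6 src: inc=-0.000216, refl=-0.000216·-0.333333=0.0001; V=0.600151+-0.000216+0.000072=0.6000
k=7 load: inc=0.000072, refl=0.000072·-0.142857=-0.0000; V=0.599935+0.000072+-0.000010=0.6000
k=8 src: inc=-0.000010, refl=-0.000010·-0.333333=0.0000; V=0.600007+-0.000010+0.000003=0.6000
k=9 load: inc=0.000003, refl=0.000003·-0.142857=-0.0000; V=0.599997+0.000003+-0.000000=0.6000
k=10 src: inc=-0.000000, refl=-0.000000·-0.333333=0.0000; V=0.600000+-0.000000+0.000000=0.6000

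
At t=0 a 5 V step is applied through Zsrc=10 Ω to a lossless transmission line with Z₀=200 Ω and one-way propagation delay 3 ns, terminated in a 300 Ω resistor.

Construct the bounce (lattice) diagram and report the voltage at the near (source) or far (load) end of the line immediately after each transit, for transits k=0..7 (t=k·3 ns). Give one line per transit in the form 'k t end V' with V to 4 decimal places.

Γ_L=0.200000, Γ_S=-0.904762; launch V₁=5·200/210=4.761905
k=0 src: V=4.7619
k=1 load: inc=4.761905, refl=4.761905·0.200000=0.9524; V=0.000000+4.761905+0.952381=5.7143
k=2 src: inc=0.952381, refl=0.952381·-0.904762=-0.8617; V=4.761905+0.952381+-0.861678=4.8526
k=3 load: inc=-0.861678, refl=-0.861678·0.200000=-0.1723; V=5.714286+-0.861678+-0.172336=4.6803
k=4 src: inc=-0.172336, refl=-0.172336·-0.904762=0.1559; V=4.852608+-0.172336+0.155923=4.8362
k=5 load: inc=0.155923, refl=0.155923·0.200000=0.0312; V=4.680272+0.155923+0.031185=4.8674
k=6 src: inc=0.031185, refl=0.031185·-0.904762=-0.0282; V=4.836195+0.031185+-0.028215=4.8392
k=7 load: inc=-0.028215, refl=-0.028215·0.200000=-0.0056; V=4.867379+-0.028215+-0.005643=4.8335

0 0 source 4.7619
1 3 load 5.7143
2 6 source 4.8526
3 9 load 4.6803
4 12 source 4.8362
5 15 load 4.8674
6 18 source 4.8392
7 21 load 4.8335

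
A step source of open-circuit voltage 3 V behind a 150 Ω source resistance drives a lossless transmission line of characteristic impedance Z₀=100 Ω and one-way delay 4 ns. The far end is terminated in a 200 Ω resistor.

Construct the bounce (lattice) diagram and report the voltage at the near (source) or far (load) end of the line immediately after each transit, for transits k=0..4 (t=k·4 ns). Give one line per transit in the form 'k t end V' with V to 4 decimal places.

0 0 source 1.2000
1 4 load 1.6000
2 8 source 1.6800
3 12 load 1.7067
4 16 source 1.7120

Γ_L=0.333333, Γ_S=0.200000; launch V₁=3·100/250=1.200000
k=0 src: V=1.2000
k=1 load: inc=1.200000, refl=1.200000·0.333333=0.4000; V=0.000000+1.200000+0.400000=1.6000
k=2 src: inc=0.400000, refl=0.400000·0.200000=0.0800; V=1.200000+0.400000+0.080000=1.6800
k=3 load: inc=0.080000, refl=0.080000·0.333333=0.0267; V=1.600000+0.080000+0.026667=1.7067
k=4 src: inc=0.026667, refl=0.026667·0.200000=0.0053; V=1.680000+0.026667+0.005333=1.7120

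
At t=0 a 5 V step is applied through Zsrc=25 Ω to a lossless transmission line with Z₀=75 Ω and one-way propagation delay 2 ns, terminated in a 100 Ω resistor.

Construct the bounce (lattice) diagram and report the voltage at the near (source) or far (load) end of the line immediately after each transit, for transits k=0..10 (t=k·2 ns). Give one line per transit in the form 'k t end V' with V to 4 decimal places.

Γ_L=0.142857, Γ_S=-0.500000; launch V₁=5·75/100=3.750000
k=0 src: V=3.7500
k=1 load: inc=3.750000, refl=3.750000·0.142857=0.5357; V=0.000000+3.750000+0.535714=4.2857
k=2 src: inc=0.535714, refl=0.535714·-0.500000=-0.2679; V=3.750000+0.535714+-0.267857=4.0179
k=3 load: inc=-0.267857, refl=-0.267857·0.142857=-0.0383; V=4.285714+-0.267857+-0.038265=3.9796
k=4 src: inc=-0.038265, refl=-0.038265·-0.500000=0.0191; V=4.017857+-0.038265+0.019133=3.9987
k=5 load: inc=0.019133, refl=0.019133·0.142857=0.0027; V=3.979592+0.019133+0.002733=4.0015
k=6 src: inc=0.002733, refl=0.002733·-0.500000=-0.0014; V=3.998724+0.002733+-0.001367=4.0001
k=7 load: inc=-0.001367, refl=-0.001367·0.142857=-0.0002; V=4.001458+-0.001367+-0.000195=3.9999
k=8 src: inc=-0.000195, refl=-0.000195·-0.500000=0.0001; V=4.000091+-0.000195+0.000098=4.0000
k=9 load: inc=0.000098, refl=0.000098·0.142857=0.0000; V=3.999896+0.000098+0.000014=4.0000
k=10 src: inc=0.000014, refl=0.000014·-0.500000=-0.0000; V=3.999993+0.000014+-0.000007=4.0000

0 0 source 3.7500
1 2 load 4.2857
2 4 source 4.0179
3 6 load 3.9796
4 8 source 3.9987
5 10 load 4.0015
6 12 source 4.0001
7 14 load 3.9999
8 16 source 4.0000
9 18 load 4.0000
10 20 source 4.0000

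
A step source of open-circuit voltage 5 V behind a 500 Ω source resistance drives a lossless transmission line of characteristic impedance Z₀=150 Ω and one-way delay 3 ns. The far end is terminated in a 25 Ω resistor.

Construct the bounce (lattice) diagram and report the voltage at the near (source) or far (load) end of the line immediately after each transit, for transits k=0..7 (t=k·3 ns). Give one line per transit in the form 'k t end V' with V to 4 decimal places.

0 0 source 1.1538
1 3 load 0.3297
2 6 source -0.1141
3 9 load 0.2029
4 12 source 0.3736
5 15 load 0.2516
6 18 source 0.1860
7 21 load 0.2329

Γ_L=-0.714286, Γ_S=0.538462; launch V₁=5·150/650=1.153846
k=0 src: V=1.1538
k=1 load: inc=1.153846, refl=1.153846·-0.714286=-0.8242; V=0.000000+1.153846+-0.824176=0.3297
k=2 src: inc=-0.824176, refl=-0.824176·0.538462=-0.4438; V=1.153846+-0.824176+-0.443787=-0.1141
k=3 load: inc=-0.443787, refl=-0.443787·-0.714286=0.3170; V=0.329670+-0.443787+0.316991=0.2029
k=4 src: inc=0.316991, refl=0.316991·0.538462=0.1707; V=-0.114117+0.316991+0.170687=0.3736
k=5 load: inc=0.170687, refl=0.170687·-0.714286=-0.1219; V=0.202874+0.170687+-0.121920=0.2516
k=6 src: inc=-0.121920, refl=-0.121920·0.538462=-0.0656; V=0.373561+-0.121920+-0.065649=0.1860
k=7 load: inc=-0.065649, refl=-0.065649·-0.714286=0.0469; V=0.251642+-0.065649+0.046892=0.2329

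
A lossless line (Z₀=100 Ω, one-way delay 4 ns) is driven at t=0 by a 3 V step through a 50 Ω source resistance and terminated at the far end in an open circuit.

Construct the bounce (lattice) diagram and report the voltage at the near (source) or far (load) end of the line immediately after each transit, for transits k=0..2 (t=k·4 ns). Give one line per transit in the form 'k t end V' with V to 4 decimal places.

0 0 source 2.0000
1 4 load 4.0000
2 8 source 3.3333

Γ_L=1.000000, Γ_S=-0.333333; launch V₁=3·100/150=2.000000
k=0 src: V=2.0000
k=1 load: inc=2.000000, refl=2.000000·1.000000=2.0000; V=0.000000+2.000000+2.000000=4.0000
k=2 src: inc=2.000000, refl=2.000000·-0.333333=-0.6667; V=2.000000+2.000000+-0.666667=3.3333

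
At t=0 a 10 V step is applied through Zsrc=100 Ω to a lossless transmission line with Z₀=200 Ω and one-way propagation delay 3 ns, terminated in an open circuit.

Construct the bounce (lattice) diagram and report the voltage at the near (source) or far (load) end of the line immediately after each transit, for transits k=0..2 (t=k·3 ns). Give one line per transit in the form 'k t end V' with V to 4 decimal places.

Γ_L=1.000000, Γ_S=-0.333333; launch V₁=10·200/300=6.666667
k=0 src: V=6.6667
k=1 load: inc=6.666667, refl=6.666667·1.000000=6.6667; V=0.000000+6.666667+6.666667=13.3333
k=2 src: inc=6.666667, refl=6.666667·-0.333333=-2.2222; V=6.666667+6.666667+-2.222222=11.1111

0 0 source 6.6667
1 3 load 13.3333
2 6 source 11.1111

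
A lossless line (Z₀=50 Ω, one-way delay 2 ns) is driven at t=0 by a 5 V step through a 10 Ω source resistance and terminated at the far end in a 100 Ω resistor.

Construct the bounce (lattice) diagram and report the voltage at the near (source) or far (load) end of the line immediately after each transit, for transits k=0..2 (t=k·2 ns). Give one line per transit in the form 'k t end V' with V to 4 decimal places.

Γ_L=0.333333, Γ_S=-0.666667; launch V₁=5·50/60=4.166667
k=0 src: V=4.1667
k=1 load: inc=4.166667, refl=4.166667·0.333333=1.3889; V=0.000000+4.166667+1.388889=5.5556
k=2 src: inc=1.388889, refl=1.388889·-0.666667=-0.9259; V=4.166667+1.388889+-0.925926=4.6296

0 0 source 4.1667
1 2 load 5.5556
2 4 source 4.6296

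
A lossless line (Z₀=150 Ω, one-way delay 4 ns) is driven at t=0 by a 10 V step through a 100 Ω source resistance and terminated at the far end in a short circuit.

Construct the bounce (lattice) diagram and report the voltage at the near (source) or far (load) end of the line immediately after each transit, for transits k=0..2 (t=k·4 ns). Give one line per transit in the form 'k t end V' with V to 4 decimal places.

Γ_L=-1.000000, Γ_S=-0.200000; launch V₁=10·150/250=6.000000
k=0 src: V=6.0000
k=1 load: inc=6.000000, refl=6.000000·-1.000000=-6.0000; V=0.000000+6.000000+-6.000000=0.0000
k=2 src: inc=-6.000000, refl=-6.000000·-0.200000=1.2000; V=6.000000+-6.000000+1.200000=1.2000

0 0 source 6.0000
1 4 load 0.0000
2 8 source 1.2000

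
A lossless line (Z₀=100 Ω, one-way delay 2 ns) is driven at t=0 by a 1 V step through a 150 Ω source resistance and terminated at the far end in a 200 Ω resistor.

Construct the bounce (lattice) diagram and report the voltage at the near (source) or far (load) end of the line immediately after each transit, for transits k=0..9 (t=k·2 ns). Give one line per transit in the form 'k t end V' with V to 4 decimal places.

0 0 source 0.4000
1 2 load 0.5333
2 4 source 0.5600
3 6 load 0.5689
4 8 source 0.5707
5 10 load 0.5713
6 12 source 0.5714
7 14 load 0.5714
8 16 source 0.5714
9 18 load 0.5714

Γ_L=0.333333, Γ_S=0.200000; launch V₁=1·100/250=0.400000
k=0 src: V=0.4000
k=1 load: inc=0.400000, refl=0.400000·0.333333=0.1333; V=0.000000+0.400000+0.133333=0.5333
k=2 src: inc=0.133333, refl=0.133333·0.200000=0.0267; V=0.400000+0.133333+0.026667=0.5600
k=3 load: inc=0.026667, refl=0.026667·0.333333=0.0089; V=0.533333+0.026667+0.008889=0.5689
k=4 src: inc=0.008889, refl=0.008889·0.200000=0.0018; V=0.560000+0.008889+0.001778=0.5707
k=5 load: inc=0.001778, refl=0.001778·0.333333=0.0006; V=0.568889+0.001778+0.000593=0.5713
k=6 src: inc=0.000593, refl=0.000593·0.200000=0.0001; V=0.570667+0.000593+0.000119=0.5714
k=7 load: inc=0.000119, refl=0.000119·0.333333=0.0000; V=0.571259+0.000119+0.000040=0.5714
k=8 src: inc=0.000040, refl=0.000040·0.200000=0.0000; V=0.571378+0.000040+0.000008=0.5714
k=9 load: inc=0.000008, refl=0.000008·0.333333=0.0000; V=0.571417+0.000008+0.000003=0.5714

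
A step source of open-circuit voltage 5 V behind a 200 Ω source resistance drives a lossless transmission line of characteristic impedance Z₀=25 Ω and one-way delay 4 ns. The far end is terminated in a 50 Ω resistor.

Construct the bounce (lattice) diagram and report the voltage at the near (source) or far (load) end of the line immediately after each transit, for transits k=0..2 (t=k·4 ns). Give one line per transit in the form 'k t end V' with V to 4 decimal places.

0 0 source 0.5556
1 4 load 0.7407
2 8 source 0.8848

Γ_L=0.333333, Γ_S=0.777778; launch V₁=5·25/225=0.555556
k=0 src: V=0.5556
k=1 load: inc=0.555556, refl=0.555556·0.333333=0.1852; V=0.000000+0.555556+0.185185=0.7407
k=2 src: inc=0.185185, refl=0.185185·0.777778=0.1440; V=0.555556+0.185185+0.144033=0.8848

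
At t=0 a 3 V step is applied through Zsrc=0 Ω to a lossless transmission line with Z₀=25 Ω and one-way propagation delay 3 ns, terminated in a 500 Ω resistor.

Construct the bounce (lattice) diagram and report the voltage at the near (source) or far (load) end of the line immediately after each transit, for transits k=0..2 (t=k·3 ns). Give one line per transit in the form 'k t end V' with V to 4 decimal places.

Γ_L=0.904762, Γ_S=-1.000000; launch V₁=3·25/25=3.000000
k=0 src: V=3.0000
k=1 load: inc=3.000000, refl=3.000000·0.904762=2.7143; V=0.000000+3.000000+2.714286=5.7143
k=2 src: inc=2.714286, refl=2.714286·-1.000000=-2.7143; V=3.000000+2.714286+-2.714286=3.0000

0 0 source 3.0000
1 3 load 5.7143
2 6 source 3.0000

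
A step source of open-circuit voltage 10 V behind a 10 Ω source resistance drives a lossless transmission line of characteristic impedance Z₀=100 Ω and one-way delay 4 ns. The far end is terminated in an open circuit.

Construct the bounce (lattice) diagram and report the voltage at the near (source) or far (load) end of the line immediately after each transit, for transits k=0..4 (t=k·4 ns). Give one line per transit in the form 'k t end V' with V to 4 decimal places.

0 0 source 9.0909
1 4 load 18.1818
2 8 source 10.7438
3 12 load 3.3058
4 16 source 9.3914

Γ_L=1.000000, Γ_S=-0.818182; launch V₁=10·100/110=9.090909
k=0 src: V=9.0909
k=1 load: inc=9.090909, refl=9.090909·1.000000=9.0909; V=0.000000+9.090909+9.090909=18.1818
k=2 src: inc=9.090909, refl=9.090909·-0.818182=-7.4380; V=9.090909+9.090909+-7.438017=10.7438
k=3 load: inc=-7.438017, refl=-7.438017·1.000000=-7.4380; V=18.181818+-7.438017+-7.438017=3.3058
k=4 src: inc=-7.438017, refl=-7.438017·-0.818182=6.0856; V=10.743802+-7.438017+6.085650=9.3914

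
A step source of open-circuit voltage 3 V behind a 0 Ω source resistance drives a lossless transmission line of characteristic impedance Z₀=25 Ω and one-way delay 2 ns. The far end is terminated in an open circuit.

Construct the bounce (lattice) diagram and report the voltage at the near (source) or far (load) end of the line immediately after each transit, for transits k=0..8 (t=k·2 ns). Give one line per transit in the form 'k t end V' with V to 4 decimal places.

0 0 source 3.0000
1 2 load 6.0000
2 4 source 3.0000
3 6 load 0.0000
4 8 source 3.0000
5 10 load 6.0000
6 12 source 3.0000
7 14 load 0.0000
8 16 source 3.0000

Γ_L=1.000000, Γ_S=-1.000000; launch V₁=3·25/25=3.000000
k=0 src: V=3.0000
k=1 load: inc=3.000000, refl=3.000000·1.000000=3.0000; V=0.000000+3.000000+3.000000=6.0000
k=2 src: inc=3.000000, refl=3.000000·-1.000000=-3.0000; V=3.000000+3.000000+-3.000000=3.0000
k=3 load: inc=-3.000000, refl=-3.000000·1.000000=-3.0000; V=6.000000+-3.000000+-3.000000=0.0000
k=4 src: inc=-3.000000, refl=-3.000000·-1.000000=3.0000; V=3.000000+-3.000000+3.000000=3.0000
k=5 load: inc=3.000000, refl=3.000000·1.000000=3.0000; V=0.000000+3.000000+3.000000=6.0000
k=6 src: inc=3.000000, refl=3.000000·-1.000000=-3.0000; V=3.000000+3.000000+-3.000000=3.0000
k=7 load: inc=-3.000000, refl=-3.000000·1.000000=-3.0000; V=6.000000+-3.000000+-3.000000=0.0000
k=8 src: inc=-3.000000, refl=-3.000000·-1.000000=3.0000; V=3.000000+-3.000000+3.000000=3.0000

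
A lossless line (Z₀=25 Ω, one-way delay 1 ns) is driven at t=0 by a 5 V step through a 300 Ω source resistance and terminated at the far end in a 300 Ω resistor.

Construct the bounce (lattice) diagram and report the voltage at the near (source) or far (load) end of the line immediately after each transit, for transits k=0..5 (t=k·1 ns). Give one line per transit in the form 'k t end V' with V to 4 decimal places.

0 0 source 0.3846
1 1 load 0.7101
2 2 source 0.9854
3 3 load 1.2184
4 4 source 1.4156
5 5 load 1.5824

Γ_L=0.846154, Γ_S=0.846154; launch V₁=5·25/325=0.384615
k=0 src: V=0.3846
k=1 load: inc=0.384615, refl=0.384615·0.846154=0.3254; V=0.000000+0.384615+0.325444=0.7101
k=2 src: inc=0.325444, refl=0.325444·0.846154=0.2754; V=0.384615+0.325444+0.275376=0.9854
k=3 load: inc=0.275376, refl=0.275376·0.846154=0.2330; V=0.710059+0.275376+0.233010=1.2184
k=4 src: inc=0.233010, refl=0.233010·0.846154=0.1972; V=0.985435+0.233010+0.197162=1.4156
k=5 load: inc=0.197162, refl=0.197162·0.846154=0.1668; V=1.218445+0.197162+0.166830=1.5824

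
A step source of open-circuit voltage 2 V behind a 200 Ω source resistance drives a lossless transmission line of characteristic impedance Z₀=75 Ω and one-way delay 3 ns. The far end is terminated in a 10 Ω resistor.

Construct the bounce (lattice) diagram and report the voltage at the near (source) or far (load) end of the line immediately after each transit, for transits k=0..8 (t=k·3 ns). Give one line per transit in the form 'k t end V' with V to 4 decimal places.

0 0 source 0.5455
1 3 load 0.1283
2 6 source -0.0613
3 9 load 0.0837
4 12 source 0.1496
5 15 load 0.0992
6 18 source 0.0763
7 21 load 0.0938
8 24 source 0.1018

Γ_L=-0.764706, Γ_S=0.454545; launch V₁=2·75/275=0.545455
k=0 src: V=0.5455
k=1 load: inc=0.545455, refl=0.545455·-0.764706=-0.4171; V=0.000000+0.545455+-0.417112=0.1283
k=2 src: inc=-0.417112, refl=-0.417112·0.454545=-0.1896; V=0.545455+-0.417112+-0.189596=-0.0613
k=3 load: inc=-0.189596, refl=-0.189596·-0.764706=0.1450; V=0.128342+-0.189596+0.144986=0.0837
k=4 src: inc=0.144986, refl=0.144986·0.454545=0.0659; V=-0.061254+0.144986+0.065903=0.1496
k=5 load: inc=0.065903, refl=0.065903·-0.764706=-0.0504; V=0.083731+0.065903+-0.050396=0.0992
k=6 src: inc=-0.050396, refl=-0.050396·0.454545=-0.0229; V=0.149634+-0.050396+-0.022907=0.0763
k=7 load: inc=-0.022907, refl=-0.022907·-0.764706=0.0175; V=0.099238+-0.022907+0.017517=0.0938
k=8 src: inc=0.017517, refl=0.017517·0.454545=0.0080; V=0.076330+0.017517+0.007962=0.1018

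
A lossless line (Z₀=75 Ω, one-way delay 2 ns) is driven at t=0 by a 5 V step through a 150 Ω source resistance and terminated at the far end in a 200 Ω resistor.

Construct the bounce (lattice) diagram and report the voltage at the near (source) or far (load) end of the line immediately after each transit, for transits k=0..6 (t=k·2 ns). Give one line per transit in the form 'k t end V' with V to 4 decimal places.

0 0 source 1.6667
1 2 load 2.4242
2 4 source 2.6768
3 6 load 2.7916
4 8 source 2.8298
5 10 load 2.8472
6 12 source 2.8530

Γ_L=0.454545, Γ_S=0.333333; launch V₁=5·75/225=1.666667
k=0 src: V=1.6667
k=1 load: inc=1.666667, refl=1.666667·0.454545=0.7576; V=0.000000+1.666667+0.757576=2.4242
k=2 src: inc=0.757576, refl=0.757576·0.333333=0.2525; V=1.666667+0.757576+0.252525=2.6768
k=3 load: inc=0.252525, refl=0.252525·0.454545=0.1148; V=2.424242+0.252525+0.114784=2.7916
k=4 src: inc=0.114784, refl=0.114784·0.333333=0.0383; V=2.676768+0.114784+0.038261=2.8298
k=5 load: inc=0.038261, refl=0.038261·0.454545=0.0174; V=2.791552+0.038261+0.017392=2.8472
k=6 src: inc=0.017392, refl=0.017392·0.333333=0.0058; V=2.829813+0.017392+0.005797=2.8530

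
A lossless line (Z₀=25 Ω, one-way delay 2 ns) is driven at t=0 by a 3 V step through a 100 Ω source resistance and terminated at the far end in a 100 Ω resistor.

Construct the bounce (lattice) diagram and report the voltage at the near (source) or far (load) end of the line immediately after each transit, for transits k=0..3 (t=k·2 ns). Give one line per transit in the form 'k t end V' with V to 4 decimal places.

0 0 source 0.6000
1 2 load 0.9600
2 4 source 1.1760
3 6 load 1.3056

Γ_L=0.600000, Γ_S=0.600000; launch V₁=3·25/125=0.600000
k=0 src: V=0.6000
k=1 load: inc=0.600000, refl=0.600000·0.600000=0.3600; V=0.000000+0.600000+0.360000=0.9600
k=2 src: inc=0.360000, refl=0.360000·0.600000=0.2160; V=0.600000+0.360000+0.216000=1.1760
k=3 load: inc=0.216000, refl=0.216000·0.600000=0.1296; V=0.960000+0.216000+0.129600=1.3056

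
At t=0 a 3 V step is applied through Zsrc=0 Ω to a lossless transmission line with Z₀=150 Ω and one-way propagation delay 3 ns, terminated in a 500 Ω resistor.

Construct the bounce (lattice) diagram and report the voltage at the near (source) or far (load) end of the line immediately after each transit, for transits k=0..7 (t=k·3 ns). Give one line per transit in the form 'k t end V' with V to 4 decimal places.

0 0 source 3.0000
1 3 load 4.6154
2 6 source 3.0000
3 9 load 2.1302
4 12 source 3.0000
5 15 load 3.4684
6 18 source 3.0000
7 21 load 2.7478

Γ_L=0.538462, Γ_S=-1.000000; launch V₁=3·150/150=3.000000
k=0 src: V=3.0000
k=1 load: inc=3.000000, refl=3.000000·0.538462=1.6154; V=0.000000+3.000000+1.615385=4.6154
k=2 src: inc=1.615385, refl=1.615385·-1.000000=-1.6154; V=3.000000+1.615385+-1.615385=3.0000
k=3 load: inc=-1.615385, refl=-1.615385·0.538462=-0.8698; V=4.615385+-1.615385+-0.869822=2.1302
k=4 src: inc=-0.869822, refl=-0.869822·-1.000000=0.8698; V=3.000000+-0.869822+0.869822=3.0000
k=5 load: inc=0.869822, refl=0.869822·0.538462=0.4684; V=2.130178+0.869822+0.468366=3.4684
k=6 src: inc=0.468366, refl=0.468366·-1.000000=-0.4684; V=3.000000+0.468366+-0.468366=3.0000
k=7 load: inc=-0.468366, refl=-0.468366·0.538462=-0.2522; V=3.468366+-0.468366+-0.252197=2.7478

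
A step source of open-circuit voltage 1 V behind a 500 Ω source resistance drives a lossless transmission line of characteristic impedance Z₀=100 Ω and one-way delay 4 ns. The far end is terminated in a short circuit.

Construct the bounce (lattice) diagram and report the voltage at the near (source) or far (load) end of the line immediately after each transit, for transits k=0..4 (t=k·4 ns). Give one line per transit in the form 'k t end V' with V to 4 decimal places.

Γ_L=-1.000000, Γ_S=0.666667; launch V₁=1·100/600=0.166667
k=0 src: V=0.1667
k=1 load: inc=0.166667, refl=0.166667·-1.000000=-0.1667; V=0.000000+0.166667+-0.166667=0.0000
k=2 src: inc=-0.166667, refl=-0.166667·0.666667=-0.1111; V=0.166667+-0.166667+-0.111111=-0.1111
k=3 load: inc=-0.111111, refl=-0.111111·-1.000000=0.1111; V=0.000000+-0.111111+0.111111=0.0000
k=4 src: inc=0.111111, refl=0.111111·0.666667=0.0741; V=-0.111111+0.111111+0.074074=0.0741

0 0 source 0.1667
1 4 load 0.0000
2 8 source -0.1111
3 12 load 0.0000
4 16 source 0.0741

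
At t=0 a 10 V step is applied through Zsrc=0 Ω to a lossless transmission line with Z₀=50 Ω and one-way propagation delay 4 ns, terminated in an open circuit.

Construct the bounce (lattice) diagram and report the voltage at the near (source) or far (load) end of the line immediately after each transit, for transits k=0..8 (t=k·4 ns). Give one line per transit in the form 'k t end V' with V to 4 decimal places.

Γ_L=1.000000, Γ_S=-1.000000; launch V₁=10·50/50=10.000000
k=0 src: V=10.0000
k=1 load: inc=10.000000, refl=10.000000·1.000000=10.0000; V=0.000000+10.000000+10.000000=20.0000
k=2 src: inc=10.000000, refl=10.000000·-1.000000=-10.0000; V=10.000000+10.000000+-10.000000=10.0000
k=3 load: inc=-10.000000, refl=-10.000000·1.000000=-10.0000; V=20.000000+-10.000000+-10.000000=0.0000
k=4 src: inc=-10.000000, refl=-10.000000·-1.000000=10.0000; V=10.000000+-10.000000+10.000000=10.0000
k=5 load: inc=10.000000, refl=10.000000·1.000000=10.0000; V=0.000000+10.000000+10.000000=20.0000
k=6 src: inc=10.000000, refl=10.000000·-1.000000=-10.0000; V=10.000000+10.000000+-10.000000=10.0000
k=7 load: inc=-10.000000, refl=-10.000000·1.000000=-10.0000; V=20.000000+-10.000000+-10.000000=0.0000
k=8 src: inc=-10.000000, refl=-10.000000·-1.000000=10.0000; V=10.000000+-10.000000+10.000000=10.0000

0 0 source 10.0000
1 4 load 20.0000
2 8 source 10.0000
3 12 load 0.0000
4 16 source 10.0000
5 20 load 20.0000
6 24 source 10.0000
7 28 load 0.0000
8 32 source 10.0000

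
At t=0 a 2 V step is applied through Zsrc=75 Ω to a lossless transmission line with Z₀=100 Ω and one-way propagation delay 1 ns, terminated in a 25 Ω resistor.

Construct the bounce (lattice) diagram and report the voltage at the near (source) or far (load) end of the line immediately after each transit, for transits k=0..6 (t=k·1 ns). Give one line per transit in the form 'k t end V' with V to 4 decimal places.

0 0 source 1.1429
1 1 load 0.4571
2 2 source 0.5551
3 3 load 0.4963
4 4 source 0.5047
5 5 load 0.4997
6 6 source 0.5004

Γ_L=-0.600000, Γ_S=-0.142857; launch V₁=2·100/175=1.142857
k=0 src: V=1.1429
k=1 load: inc=1.142857, refl=1.142857·-0.600000=-0.6857; V=0.000000+1.142857+-0.685714=0.4571
k=2 src: inc=-0.685714, refl=-0.685714·-0.142857=0.0980; V=1.142857+-0.685714+0.097959=0.5551
k=3 load: inc=0.097959, refl=0.097959·-0.600000=-0.0588; V=0.457143+0.097959+-0.058776=0.4963
k=4 src: inc=-0.058776, refl=-0.058776·-0.142857=0.0084; V=0.555102+-0.058776+0.008397=0.5047
k=5 load: inc=0.008397, refl=0.008397·-0.600000=-0.0050; V=0.496327+0.008397+-0.005038=0.4997
k=6 src: inc=-0.005038, refl=-0.005038·-0.142857=0.0007; V=0.504723+-0.005038+0.000720=0.5004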